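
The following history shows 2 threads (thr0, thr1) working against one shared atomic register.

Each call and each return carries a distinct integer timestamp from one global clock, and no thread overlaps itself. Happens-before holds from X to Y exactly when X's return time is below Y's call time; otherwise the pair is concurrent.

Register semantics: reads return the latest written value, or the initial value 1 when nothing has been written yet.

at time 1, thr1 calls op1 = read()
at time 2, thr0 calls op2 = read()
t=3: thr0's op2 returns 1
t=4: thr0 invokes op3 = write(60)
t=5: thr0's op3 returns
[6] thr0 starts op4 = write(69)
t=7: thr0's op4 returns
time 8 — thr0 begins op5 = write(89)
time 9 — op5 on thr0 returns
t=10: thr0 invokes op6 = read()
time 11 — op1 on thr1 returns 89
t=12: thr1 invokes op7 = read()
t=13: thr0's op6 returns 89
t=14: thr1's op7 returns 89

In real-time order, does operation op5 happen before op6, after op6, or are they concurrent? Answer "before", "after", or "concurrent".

op5 spans [8,9], op6 spans [10,13]
resp(op5)=9 < inv(op6)=10

before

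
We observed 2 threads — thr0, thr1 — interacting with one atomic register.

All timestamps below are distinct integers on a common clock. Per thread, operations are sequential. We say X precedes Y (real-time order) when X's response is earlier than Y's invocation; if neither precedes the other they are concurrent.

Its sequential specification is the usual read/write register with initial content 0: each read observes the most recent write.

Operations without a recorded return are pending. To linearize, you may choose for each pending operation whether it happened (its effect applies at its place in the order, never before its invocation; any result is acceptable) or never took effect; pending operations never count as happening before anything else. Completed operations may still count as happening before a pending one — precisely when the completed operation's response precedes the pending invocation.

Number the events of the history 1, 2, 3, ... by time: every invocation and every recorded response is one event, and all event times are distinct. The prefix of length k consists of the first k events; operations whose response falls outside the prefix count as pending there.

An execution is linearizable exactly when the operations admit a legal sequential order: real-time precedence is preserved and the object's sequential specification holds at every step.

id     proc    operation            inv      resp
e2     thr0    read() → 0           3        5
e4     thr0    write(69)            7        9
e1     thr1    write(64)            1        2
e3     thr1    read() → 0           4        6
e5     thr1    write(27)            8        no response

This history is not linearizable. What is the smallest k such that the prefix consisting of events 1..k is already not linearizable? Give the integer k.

one valid order for events 1..4 is e1:
step 1: e1 write(64) — value 64
adding event 5 (e2 responds at 5) leaves no legal real-time order
including or dropping the 1 pending operation (e3) in any combination fails
one such order, e1, e2 (pending dropped), breaks at step 2 where e2 read() → 0 is illegal

5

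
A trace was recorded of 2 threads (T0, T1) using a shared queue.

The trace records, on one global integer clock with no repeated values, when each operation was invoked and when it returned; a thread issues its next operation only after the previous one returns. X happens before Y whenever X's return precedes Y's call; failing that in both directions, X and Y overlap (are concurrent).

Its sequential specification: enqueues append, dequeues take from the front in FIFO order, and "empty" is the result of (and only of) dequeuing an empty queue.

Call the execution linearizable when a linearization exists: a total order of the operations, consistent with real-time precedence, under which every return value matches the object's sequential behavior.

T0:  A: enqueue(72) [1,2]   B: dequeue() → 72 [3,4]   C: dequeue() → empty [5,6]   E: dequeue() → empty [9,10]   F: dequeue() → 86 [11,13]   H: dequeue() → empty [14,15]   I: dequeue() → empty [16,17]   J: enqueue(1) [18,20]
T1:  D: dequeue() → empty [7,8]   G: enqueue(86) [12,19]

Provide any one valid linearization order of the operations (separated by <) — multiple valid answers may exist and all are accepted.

A < B < C < D < E < G < F < H < I < J

step 1: A enqueue(72) — queue <72>
step 2: B dequeue() → 72 — queue <>
step 3: C dequeue() → empty — queue <>
step 4: D dequeue() → empty — queue <>
step 5: E dequeue() → empty — queue <>
step 6: G enqueue(86) — queue <86>
step 7: F dequeue() → 86 — queue <>
step 8: H dequeue() → empty — queue <>
step 9: I dequeue() → empty — queue <>
step 10: J enqueue(1) — queue <1>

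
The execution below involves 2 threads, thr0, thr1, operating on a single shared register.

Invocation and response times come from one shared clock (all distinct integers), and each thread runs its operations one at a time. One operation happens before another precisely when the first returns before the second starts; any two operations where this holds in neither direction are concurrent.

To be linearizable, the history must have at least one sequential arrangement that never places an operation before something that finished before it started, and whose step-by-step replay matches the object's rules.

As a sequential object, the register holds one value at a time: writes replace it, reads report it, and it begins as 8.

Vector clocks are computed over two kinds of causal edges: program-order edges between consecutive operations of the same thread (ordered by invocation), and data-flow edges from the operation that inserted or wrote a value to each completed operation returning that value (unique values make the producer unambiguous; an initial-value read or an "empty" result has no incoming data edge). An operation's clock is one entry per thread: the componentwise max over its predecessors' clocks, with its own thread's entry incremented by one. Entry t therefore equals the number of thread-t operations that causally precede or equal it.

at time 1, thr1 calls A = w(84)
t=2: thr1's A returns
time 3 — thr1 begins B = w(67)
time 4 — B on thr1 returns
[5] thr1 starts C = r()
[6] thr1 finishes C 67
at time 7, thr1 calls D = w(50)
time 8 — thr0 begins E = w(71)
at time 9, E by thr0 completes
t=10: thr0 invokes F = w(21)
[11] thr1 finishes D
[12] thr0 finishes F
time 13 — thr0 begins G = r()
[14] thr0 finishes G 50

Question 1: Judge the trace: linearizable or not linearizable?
linearizable

one valid linearization: A, B, C, E, F, D, G
step 1: A w(84) — value 84
step 2: B w(67) — value 67
step 3: C r() → 67 — value 67
step 4: E w(71) — value 71
step 5: F w(21) — value 21
step 6: D w(50) — value 50
step 7: G r() → 50 — value 50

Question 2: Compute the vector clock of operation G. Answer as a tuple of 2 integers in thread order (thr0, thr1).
(3, 4)

no predecessors for A (invoked 1): thr1 increments from zero → (0, 1)
no predecessors for E (invoked 8): thr0 increments from zero → (1, 0)
invoked at 3, B merges VC(A)=(0, 1) and bumps thr1's slot → (0, 2)
invoked at 10, F merges VC(E)=(1, 0) and bumps thr0's slot → (2, 0)
invoked at 5, C merges VC(B)=(0, 2) and bumps thr1's slot → (0, 3)
invoked at 7, D merges VC(C)=(0, 3) and bumps thr1's slot → (0, 4)
invoked at 13, G merges VC(D)=(0, 4), VC(F)=(2, 0) and bumps thr0's slot → (3, 4)
target: VC(G) = (3, 4)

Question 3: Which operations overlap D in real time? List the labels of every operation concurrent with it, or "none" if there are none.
E, F

concurrent with D ([7,11]): every op whose interval crosses 7..11
A [1,2]: before
B [3,4]: before
C [5,6]: before
E [8,9]: concurrent
F [10,12]: concurrent
G [13,14]: after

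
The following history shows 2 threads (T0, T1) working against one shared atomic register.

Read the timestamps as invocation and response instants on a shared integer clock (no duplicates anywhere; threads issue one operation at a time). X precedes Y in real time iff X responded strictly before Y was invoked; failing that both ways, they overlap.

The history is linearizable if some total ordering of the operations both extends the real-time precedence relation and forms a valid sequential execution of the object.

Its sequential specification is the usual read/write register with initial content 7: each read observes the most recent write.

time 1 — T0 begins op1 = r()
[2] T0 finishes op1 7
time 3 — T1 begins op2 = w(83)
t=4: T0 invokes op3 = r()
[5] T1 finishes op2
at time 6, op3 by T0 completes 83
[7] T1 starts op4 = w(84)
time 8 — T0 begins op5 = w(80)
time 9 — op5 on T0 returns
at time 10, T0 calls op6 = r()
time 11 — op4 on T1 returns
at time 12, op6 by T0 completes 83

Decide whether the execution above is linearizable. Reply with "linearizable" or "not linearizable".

events 1..11 are fine; event 12 — the response of op6 at time 12 — makes the prefix non-linearizable
6 completed operations, 6 real-time-consistent orders — every atomic register replay fails
for example op1, op2, op3, op4, op5, op6 fails at step 6: op6 r() → 83 is not legal there
for example op1, op2, op3, op5, op4, op6 fails at step 6: op6 r() → 83 is not legal there

not linearizable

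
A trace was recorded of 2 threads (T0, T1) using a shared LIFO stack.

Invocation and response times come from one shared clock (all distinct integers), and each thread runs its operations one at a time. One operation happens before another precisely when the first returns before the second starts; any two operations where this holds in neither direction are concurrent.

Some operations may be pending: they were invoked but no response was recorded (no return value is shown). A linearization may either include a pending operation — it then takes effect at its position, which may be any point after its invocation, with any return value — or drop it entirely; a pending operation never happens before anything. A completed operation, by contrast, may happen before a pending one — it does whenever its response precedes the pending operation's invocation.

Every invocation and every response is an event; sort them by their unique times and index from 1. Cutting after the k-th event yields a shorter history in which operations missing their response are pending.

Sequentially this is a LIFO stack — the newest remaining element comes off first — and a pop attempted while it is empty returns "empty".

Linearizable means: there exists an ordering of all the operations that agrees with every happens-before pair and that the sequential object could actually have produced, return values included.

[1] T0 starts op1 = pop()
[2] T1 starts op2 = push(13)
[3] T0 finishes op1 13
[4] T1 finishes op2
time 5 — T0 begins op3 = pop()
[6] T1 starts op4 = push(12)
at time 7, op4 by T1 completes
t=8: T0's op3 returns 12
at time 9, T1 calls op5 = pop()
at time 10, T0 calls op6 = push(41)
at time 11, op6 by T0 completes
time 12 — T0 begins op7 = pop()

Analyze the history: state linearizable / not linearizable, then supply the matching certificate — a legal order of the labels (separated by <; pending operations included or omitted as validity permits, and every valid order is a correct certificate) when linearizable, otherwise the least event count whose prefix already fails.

linearizable — witness: op2 < op1 < op4 < op3 < op5 < op6

after step 1 (op2 push(13)): stack <13>
after step 2 (op1 pop() → 13): stack <>
after step 3 (op4 push(12)): stack <12>
after step 4 (op3 pop() → 12): stack <>
after step 5 (op5 pop() (pending, included)): stack <>
after step 6 (op6 push(41)): stack <41>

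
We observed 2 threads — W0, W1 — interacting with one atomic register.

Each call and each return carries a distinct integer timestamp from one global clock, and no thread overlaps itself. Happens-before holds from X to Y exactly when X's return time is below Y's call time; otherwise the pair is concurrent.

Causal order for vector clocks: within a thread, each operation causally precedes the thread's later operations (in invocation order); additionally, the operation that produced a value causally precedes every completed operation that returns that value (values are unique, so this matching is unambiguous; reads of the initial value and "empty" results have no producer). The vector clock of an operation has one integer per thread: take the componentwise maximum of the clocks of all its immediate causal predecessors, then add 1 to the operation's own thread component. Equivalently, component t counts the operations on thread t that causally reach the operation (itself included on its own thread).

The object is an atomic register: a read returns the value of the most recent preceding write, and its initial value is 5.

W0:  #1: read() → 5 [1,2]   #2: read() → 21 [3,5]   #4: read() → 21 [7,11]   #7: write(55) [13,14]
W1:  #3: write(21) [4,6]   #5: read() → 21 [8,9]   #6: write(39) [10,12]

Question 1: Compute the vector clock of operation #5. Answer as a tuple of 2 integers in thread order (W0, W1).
Answer: (0, 2)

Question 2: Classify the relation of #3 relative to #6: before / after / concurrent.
Answer: before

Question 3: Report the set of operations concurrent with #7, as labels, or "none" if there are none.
Answer: none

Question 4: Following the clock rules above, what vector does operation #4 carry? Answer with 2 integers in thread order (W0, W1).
Answer: (3, 1)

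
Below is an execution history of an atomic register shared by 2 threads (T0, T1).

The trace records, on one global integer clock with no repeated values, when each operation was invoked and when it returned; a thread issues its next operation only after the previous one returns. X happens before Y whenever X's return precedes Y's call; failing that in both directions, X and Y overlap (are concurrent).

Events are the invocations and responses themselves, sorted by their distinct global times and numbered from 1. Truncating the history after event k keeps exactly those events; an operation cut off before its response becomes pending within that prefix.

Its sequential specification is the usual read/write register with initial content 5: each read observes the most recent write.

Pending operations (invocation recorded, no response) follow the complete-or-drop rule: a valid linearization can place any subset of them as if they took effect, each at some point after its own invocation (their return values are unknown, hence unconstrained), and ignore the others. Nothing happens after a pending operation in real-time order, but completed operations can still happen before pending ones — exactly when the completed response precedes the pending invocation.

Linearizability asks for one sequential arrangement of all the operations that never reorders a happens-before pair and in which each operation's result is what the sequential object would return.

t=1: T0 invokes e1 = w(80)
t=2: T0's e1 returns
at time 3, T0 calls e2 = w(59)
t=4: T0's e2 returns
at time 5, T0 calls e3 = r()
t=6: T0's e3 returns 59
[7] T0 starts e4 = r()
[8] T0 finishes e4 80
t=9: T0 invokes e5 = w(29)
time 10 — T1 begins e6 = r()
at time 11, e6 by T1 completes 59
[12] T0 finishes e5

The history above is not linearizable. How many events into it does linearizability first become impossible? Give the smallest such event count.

events 1..7 are still linearizable — one witness is e1, e2, e3:
after step 1 (e1 w(80)): value 80
after step 2 (e2 w(59)): value 59
after step 3 (e3 r() → 59): value 59
with event 8 included (e4 responding at time 8), all real-time-consistent orders fail
for example e1, e2, e3, e4 fails at step 4: e4 r() → 80 is not legal there

8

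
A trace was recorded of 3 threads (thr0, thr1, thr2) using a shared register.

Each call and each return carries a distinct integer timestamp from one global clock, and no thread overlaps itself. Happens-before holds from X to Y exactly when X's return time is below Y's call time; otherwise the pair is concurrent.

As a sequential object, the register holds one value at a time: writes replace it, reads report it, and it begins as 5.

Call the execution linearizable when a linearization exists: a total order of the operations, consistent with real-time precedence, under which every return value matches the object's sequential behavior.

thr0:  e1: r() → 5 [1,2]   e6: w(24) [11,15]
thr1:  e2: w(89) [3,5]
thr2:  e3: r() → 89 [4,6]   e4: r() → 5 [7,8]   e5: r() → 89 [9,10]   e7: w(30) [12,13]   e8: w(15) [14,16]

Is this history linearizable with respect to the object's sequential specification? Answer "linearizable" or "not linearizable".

not linearizable

cut after 7 events: linearizable; cut after 8 events (e4 responds, time 8): not linearizable
all 2 real-time-respecting orders fail — 4 completed register operations, no legal replay
take e1, e2, e3, e4: step 4 already fails, because e4 r() → 5 cannot occur there
take e1, e3, e2, e4: step 2 already fails, because e3 r() → 89 cannot occur there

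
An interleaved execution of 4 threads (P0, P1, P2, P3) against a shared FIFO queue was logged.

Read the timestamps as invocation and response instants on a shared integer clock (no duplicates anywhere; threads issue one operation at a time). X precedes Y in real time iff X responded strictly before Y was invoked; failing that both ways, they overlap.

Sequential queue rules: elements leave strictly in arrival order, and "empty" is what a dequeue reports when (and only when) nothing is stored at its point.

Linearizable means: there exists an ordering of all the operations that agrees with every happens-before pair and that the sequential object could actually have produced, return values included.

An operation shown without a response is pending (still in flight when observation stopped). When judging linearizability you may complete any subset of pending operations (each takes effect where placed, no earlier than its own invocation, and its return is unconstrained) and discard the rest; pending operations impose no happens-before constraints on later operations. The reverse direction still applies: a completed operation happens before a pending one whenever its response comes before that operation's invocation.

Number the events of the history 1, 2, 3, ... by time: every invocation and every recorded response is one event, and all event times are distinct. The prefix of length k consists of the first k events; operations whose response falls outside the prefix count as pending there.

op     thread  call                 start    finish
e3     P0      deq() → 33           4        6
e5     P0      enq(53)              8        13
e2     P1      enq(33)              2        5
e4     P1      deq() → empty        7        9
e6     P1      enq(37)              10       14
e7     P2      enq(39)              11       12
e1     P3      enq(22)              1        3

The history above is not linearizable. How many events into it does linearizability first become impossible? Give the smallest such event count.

9

one valid order for events 1..8 is e2, e1, e3:
step 1: e2 enq(33) — queue <33>
step 2: e1 enq(22) — queue <33,22>
step 3: e3 deq() → 33 — queue <22>
adding event 9 (e4 responds at 9) leaves no legal real-time order
every completion of the 1 pending operation (e5) was checked; none linearizes
for example e1, e2, e3, e4 (pending dropped) fails at step 3: e3 deq() → 33 is not legal there
for example e1, e3, e2, e4 (pending dropped) fails at step 2: e3 deq() → 33 is not legal there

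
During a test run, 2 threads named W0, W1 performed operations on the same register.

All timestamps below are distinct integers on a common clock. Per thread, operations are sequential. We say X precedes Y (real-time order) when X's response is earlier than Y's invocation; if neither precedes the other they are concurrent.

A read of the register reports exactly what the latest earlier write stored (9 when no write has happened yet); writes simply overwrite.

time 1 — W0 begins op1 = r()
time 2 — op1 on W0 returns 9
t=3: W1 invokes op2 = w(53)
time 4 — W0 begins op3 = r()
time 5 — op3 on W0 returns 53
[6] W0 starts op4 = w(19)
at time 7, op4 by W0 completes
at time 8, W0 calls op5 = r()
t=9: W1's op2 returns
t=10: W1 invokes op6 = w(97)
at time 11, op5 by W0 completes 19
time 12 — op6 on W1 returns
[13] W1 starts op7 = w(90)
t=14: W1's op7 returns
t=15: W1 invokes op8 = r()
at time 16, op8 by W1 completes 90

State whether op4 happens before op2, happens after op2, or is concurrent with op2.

op4 spans [6,7], op2 spans [3,9]
the intervals overlap in both directions

concurrent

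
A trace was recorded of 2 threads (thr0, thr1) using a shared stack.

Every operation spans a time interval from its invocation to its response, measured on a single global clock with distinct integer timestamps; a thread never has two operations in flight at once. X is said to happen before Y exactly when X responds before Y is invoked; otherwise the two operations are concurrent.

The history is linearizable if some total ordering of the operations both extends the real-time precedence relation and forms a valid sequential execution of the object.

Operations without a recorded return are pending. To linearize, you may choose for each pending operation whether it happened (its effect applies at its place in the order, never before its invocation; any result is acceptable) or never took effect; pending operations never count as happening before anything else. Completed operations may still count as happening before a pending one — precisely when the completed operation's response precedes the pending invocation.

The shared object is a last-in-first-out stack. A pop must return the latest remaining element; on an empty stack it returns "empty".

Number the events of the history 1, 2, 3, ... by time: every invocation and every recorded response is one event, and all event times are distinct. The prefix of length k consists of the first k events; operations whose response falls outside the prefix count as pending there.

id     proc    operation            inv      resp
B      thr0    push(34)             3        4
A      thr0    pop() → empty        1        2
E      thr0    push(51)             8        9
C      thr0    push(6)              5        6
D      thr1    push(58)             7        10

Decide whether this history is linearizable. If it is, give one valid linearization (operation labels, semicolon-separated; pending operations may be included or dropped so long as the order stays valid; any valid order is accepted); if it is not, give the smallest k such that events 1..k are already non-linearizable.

linearizable — witness: A; B; C; D; E

1. A pop() → empty, leaving stack <>
2. B push(34), leaving stack <34>
3. C push(6), leaving stack <34,6>
4. D push(58), leaving stack <34,6,58>
5. E push(51), leaving stack <34,6,58,51>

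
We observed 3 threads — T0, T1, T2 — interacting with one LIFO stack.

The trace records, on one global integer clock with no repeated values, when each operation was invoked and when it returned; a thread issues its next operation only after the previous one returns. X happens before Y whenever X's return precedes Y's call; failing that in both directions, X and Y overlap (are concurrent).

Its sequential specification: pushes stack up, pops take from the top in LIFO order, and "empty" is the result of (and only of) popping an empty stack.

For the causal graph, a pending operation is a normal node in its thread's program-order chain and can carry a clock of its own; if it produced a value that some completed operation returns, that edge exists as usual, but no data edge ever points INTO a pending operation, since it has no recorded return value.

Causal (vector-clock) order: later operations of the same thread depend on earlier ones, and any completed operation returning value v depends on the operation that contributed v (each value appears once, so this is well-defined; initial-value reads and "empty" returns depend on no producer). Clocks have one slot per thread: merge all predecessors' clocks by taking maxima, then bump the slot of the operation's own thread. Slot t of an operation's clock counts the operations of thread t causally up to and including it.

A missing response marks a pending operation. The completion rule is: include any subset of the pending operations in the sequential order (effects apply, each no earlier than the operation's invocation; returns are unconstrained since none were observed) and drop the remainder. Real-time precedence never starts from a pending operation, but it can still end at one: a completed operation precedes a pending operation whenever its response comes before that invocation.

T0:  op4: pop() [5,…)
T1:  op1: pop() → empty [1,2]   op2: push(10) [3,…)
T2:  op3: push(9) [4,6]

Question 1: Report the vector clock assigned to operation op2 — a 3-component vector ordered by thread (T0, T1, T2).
Answer: (0, 2, 0)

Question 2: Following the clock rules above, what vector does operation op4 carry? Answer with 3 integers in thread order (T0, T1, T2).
Answer: (1, 0, 0)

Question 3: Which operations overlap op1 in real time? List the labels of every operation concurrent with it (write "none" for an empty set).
Answer: none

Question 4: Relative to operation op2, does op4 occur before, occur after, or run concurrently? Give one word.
Answer: concurrent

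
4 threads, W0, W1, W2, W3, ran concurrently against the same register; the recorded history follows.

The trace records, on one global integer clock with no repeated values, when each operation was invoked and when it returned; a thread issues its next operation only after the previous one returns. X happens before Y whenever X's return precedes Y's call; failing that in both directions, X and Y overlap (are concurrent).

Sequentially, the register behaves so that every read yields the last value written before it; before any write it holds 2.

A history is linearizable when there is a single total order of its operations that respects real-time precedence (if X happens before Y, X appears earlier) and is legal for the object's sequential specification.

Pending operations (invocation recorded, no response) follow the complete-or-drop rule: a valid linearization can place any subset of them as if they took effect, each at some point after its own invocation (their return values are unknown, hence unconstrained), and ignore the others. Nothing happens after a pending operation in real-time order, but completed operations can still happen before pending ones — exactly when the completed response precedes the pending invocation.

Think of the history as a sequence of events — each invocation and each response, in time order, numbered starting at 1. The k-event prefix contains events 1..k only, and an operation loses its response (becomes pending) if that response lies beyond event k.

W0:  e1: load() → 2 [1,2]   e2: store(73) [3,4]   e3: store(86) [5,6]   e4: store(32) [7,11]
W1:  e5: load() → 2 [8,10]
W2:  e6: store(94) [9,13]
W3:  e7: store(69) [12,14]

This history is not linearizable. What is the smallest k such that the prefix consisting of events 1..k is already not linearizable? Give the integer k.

a valid linearization of events 1..9 exists, for instance e1, e2, e3:
1. e1 load() → 2, leaving value 2
2. e2 store(73), leaving value 73
3. e3 store(86), leaving value 86
include event 10 — e5 responding at 10 — and every candidate order breaks
no escape via the 2 pending operations (e4, e6): every completion choice fails
for example e1, e2, e3, e5 (pending dropped) fails at step 4: e5 load() → 2 is not legal there

10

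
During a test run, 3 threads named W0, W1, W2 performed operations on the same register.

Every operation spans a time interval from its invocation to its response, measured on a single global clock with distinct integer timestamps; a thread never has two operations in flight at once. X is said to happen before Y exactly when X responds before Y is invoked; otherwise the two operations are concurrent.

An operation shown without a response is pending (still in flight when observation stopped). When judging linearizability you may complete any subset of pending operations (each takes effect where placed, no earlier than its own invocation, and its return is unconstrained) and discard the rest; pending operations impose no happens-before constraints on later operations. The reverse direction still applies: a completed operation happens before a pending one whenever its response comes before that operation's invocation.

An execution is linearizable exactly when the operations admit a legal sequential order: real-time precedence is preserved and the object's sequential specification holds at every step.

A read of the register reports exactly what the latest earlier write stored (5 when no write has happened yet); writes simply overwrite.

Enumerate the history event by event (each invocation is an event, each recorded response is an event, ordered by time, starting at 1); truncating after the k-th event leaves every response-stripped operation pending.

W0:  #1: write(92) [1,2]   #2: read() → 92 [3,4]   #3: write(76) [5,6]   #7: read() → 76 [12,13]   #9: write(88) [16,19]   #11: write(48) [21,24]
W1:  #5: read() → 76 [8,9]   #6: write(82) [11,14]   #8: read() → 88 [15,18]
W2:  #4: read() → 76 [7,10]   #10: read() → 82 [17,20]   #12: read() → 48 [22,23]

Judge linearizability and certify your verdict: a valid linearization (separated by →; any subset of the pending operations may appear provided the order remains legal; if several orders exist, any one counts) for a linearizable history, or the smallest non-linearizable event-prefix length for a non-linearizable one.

linearizable — witness: #1 → #2 → #3 → #4 → #5 → #7 → #6 → #10 → #9 → #8 → #11 → #12

after step 1 (#1 write(92)): value 92
after step 2 (#2 read() → 92): value 92
after step 3 (#3 write(76)): value 76
after step 4 (#4 read() → 76): value 76
after step 5 (#5 read() → 76): value 76
after step 6 (#7 read() → 76): value 76
after step 7 (#6 write(82)): value 82
after step 8 (#10 read() → 82): value 82
after step 9 (#9 write(88)): value 88
after step 10 (#8 read() → 88): value 88
after step 11 (#11 write(48)): value 48
after step 12 (#12 read() → 48): value 48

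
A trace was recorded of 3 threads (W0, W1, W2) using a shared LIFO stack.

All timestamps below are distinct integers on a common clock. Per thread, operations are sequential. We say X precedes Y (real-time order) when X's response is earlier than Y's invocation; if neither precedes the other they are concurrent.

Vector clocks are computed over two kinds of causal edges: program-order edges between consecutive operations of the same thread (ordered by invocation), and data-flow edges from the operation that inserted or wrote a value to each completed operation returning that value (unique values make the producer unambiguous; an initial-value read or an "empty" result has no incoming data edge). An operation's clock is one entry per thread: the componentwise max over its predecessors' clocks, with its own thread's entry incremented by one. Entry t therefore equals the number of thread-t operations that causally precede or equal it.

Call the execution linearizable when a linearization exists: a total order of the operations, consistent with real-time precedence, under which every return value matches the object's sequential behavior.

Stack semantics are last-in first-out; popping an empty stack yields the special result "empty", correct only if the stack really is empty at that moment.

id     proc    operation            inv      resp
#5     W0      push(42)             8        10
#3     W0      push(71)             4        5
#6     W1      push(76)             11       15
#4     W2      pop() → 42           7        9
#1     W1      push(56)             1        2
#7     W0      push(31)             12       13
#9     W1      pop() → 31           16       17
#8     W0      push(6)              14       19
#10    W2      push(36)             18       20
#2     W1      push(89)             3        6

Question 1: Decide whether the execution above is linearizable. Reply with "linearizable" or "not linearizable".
a witness: #1, #2, #3, #5, #4, #6, #7, #9, #8, #10
step 1: #1 push(56) — stack <56>
step 2: #2 push(89) — stack <56,89>
step 3: #3 push(71) — stack <56,89,71>
step 4: #5 push(42) — stack <56,89,71,42>
step 5: #4 pop() → 42 — stack <56,89,71>
step 6: #6 push(76) — stack <56,89,71,76>
step 7: #7 push(31) — stack <56,89,71,76,31>
step 8: #9 pop() → 31 — stack <56,89,71,76>
step 9: #8 push(6) — stack <56,89,71,76,6>
step 10: #10 push(36) — stack <56,89,71,76,6,36>

linearizable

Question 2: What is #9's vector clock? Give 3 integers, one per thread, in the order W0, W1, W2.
invoked at 1, #1 has no predecessors; its own W1 bump gives (0, 1, 0)
invoked at 4, #3 has no predecessors; its own W0 bump gives (1, 0, 0)
#2 (invocation 3): componentwise max over VC(#1)=(0, 1, 0), +1 at W1, giving (0, 2, 0)
#5 (invocation 8): componentwise max over VC(#3)=(1, 0, 0), +1 at W0, giving (2, 0, 0)
#6 (invocation 11): componentwise max over VC(#2)=(0, 2, 0), +1 at W1, giving (0, 3, 0)
#4 (invocation 7): componentwise max over VC(#5)=(2, 0, 0), +1 at W2, giving (2, 0, 1)
#7 (invocation 12): componentwise max over VC(#5)=(2, 0, 0), +1 at W0, giving (3, 0, 0)
#10 (invocation 18): componentwise max over VC(#4)=(2, 0, 1), +1 at W2, giving (2, 0, 2)
#8 (invocation 14): componentwise max over VC(#7)=(3, 0, 0), +1 at W0, giving (4, 0, 0)
#9 (invocation 16): componentwise max over VC(#6)=(0, 3, 0), VC(#7)=(3, 0, 0), +1 at W1, giving (3, 4, 0)
target: VC(#9) = (3, 4, 0)

(3, 4, 0)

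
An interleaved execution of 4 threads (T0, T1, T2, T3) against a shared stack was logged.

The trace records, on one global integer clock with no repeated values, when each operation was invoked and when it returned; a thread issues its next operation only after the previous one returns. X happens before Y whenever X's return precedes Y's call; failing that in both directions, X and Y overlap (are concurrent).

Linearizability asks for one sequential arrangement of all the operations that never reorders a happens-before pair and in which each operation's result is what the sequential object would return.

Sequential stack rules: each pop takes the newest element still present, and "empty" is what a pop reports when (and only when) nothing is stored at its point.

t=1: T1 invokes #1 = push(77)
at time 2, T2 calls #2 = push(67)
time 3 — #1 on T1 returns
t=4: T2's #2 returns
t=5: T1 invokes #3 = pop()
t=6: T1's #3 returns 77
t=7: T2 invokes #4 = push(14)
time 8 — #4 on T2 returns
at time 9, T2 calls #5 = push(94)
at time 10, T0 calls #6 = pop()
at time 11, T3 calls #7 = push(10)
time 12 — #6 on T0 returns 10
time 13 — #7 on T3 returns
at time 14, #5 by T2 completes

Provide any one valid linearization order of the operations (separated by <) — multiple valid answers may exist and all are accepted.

#2 < #1 < #3 < #4 < #5 < #7 < #6

step 1: #2 push(67) — stack <67>
step 2: #1 push(77) — stack <67,77>
step 3: #3 pop() → 77 — stack <67>
step 4: #4 push(14) — stack <67,14>
step 5: #5 push(94) — stack <67,14,94>
step 6: #7 push(10) — stack <67,14,94,10>
step 7: #6 pop() → 10 — stack <67,14,94>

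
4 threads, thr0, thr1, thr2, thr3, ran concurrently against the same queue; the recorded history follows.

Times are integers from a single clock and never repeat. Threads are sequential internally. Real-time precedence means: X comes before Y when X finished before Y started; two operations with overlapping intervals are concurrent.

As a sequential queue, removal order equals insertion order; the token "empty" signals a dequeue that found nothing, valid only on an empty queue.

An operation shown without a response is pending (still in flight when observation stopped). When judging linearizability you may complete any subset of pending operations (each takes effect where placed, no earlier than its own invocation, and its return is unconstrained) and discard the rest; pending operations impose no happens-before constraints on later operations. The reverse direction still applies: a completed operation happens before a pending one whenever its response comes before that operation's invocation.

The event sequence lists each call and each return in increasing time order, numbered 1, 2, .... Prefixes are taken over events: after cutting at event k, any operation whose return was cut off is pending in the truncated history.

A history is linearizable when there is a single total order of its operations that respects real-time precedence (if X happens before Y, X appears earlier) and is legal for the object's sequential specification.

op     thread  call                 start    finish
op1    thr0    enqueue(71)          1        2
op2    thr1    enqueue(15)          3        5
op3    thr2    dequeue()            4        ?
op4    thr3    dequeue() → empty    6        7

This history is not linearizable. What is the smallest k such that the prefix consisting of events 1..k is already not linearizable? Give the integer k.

a valid linearization of events 1..6 exists, for instance op1, op2:
1. op1 enqueue(71), leaving queue <71>
2. op2 enqueue(15), leaving queue <71,15>
adding event 7 (op4 responds at 7) leaves no legal real-time order
include/drop combinations of the 1 pending operation (op3) were all tried; none helps
sample order op1, op2, op4 (pending dropped) stalls at step 3 — op4 dequeue() → empty has no legal effect

7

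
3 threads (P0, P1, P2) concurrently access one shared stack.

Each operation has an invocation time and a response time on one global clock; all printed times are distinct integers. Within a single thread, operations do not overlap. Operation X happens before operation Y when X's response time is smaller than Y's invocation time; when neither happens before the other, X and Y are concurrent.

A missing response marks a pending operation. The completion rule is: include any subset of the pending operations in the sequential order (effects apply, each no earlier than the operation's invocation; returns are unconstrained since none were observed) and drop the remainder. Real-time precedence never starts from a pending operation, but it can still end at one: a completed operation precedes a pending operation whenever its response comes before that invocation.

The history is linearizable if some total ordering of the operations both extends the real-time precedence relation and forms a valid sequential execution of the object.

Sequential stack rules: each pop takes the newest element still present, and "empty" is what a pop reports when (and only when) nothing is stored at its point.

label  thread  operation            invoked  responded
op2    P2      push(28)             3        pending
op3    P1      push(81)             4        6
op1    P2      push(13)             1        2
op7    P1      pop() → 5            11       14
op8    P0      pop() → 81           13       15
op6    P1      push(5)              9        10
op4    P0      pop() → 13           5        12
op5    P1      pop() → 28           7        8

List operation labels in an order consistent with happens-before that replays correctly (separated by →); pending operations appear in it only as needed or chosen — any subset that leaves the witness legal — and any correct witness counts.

after step 1 (op1 push(13)): stack <13>
after step 2 (op4 pop() → 13): stack <>
after step 3 (op3 push(81)): stack <81>
after step 4 (op2 push(28) (pending, included)): stack <81,28>
after step 5 (op5 pop() → 28): stack <81>
after step 6 (op6 push(5)): stack <81,5>
after step 7 (op7 pop() → 5): stack <81>
after step 8 (op8 pop() → 81): stack <>

op1 → op4 → op3 → op2 → op5 → op6 → op7 → op8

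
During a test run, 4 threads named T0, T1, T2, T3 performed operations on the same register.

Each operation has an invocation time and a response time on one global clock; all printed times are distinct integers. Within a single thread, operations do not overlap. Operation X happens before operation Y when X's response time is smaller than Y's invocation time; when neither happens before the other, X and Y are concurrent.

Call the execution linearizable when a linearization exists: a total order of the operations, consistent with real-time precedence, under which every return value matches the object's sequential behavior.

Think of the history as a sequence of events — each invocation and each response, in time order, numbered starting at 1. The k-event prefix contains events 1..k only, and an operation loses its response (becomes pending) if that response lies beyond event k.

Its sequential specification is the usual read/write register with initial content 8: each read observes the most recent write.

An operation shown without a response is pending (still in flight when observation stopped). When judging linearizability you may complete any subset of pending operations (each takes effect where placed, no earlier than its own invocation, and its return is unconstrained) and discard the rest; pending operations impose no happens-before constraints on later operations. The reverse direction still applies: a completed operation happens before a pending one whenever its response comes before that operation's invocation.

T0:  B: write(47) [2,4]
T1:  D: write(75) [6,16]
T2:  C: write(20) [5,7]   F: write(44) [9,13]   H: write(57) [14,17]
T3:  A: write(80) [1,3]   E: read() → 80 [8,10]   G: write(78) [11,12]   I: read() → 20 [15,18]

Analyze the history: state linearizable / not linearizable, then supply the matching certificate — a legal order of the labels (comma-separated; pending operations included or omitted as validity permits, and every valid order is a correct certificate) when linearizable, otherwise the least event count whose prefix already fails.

not linearizable — minimal violating prefix: 10 events

events 1..9 are fine; event 10 — the response of E at time 10 — makes the prefix non-linearizable
checked exhaustively: 2 real-time-consistent orders of 4 completed operations, zero legal register replays
no completion choice of the 2 pending operations (D, F) rescues it — every subset was tried
sample order A, B, C, E (pending dropped) stalls at step 4 — E read() → 80 has no legal effect
sample order B, A, C, E (pending dropped) stalls at step 4 — E read() → 80 has no legal effect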